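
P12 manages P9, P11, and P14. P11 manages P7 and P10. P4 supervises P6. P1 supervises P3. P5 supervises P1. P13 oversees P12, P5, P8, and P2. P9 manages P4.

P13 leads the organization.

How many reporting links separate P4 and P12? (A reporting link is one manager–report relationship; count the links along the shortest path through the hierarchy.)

P4 is in P12's organization: the chain from P4 up to P12 is P4 → P9 → P12, which is 2 links.

2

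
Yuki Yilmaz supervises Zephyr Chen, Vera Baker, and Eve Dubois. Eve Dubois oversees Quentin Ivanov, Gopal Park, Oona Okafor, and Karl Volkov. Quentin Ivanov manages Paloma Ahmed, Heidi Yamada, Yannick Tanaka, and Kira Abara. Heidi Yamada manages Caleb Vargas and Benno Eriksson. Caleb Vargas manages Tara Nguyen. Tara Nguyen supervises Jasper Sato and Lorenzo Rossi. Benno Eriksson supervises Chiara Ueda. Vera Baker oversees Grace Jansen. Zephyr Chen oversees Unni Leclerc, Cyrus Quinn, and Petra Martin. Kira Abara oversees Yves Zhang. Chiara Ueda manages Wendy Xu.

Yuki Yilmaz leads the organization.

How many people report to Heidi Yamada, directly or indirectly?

Heidi Yamada directly manages Caleb Vargas, Benno Eriksson. Under Caleb Vargas: Tara Nguyen, Lorenzo Rossi, Jasper Sato (3). Under Benno Eriksson: Chiara Ueda, Wendy Xu (2). So Heidi Yamada's organization is 2 direct reports plus everyone under them: 4 + 3 = 7.

7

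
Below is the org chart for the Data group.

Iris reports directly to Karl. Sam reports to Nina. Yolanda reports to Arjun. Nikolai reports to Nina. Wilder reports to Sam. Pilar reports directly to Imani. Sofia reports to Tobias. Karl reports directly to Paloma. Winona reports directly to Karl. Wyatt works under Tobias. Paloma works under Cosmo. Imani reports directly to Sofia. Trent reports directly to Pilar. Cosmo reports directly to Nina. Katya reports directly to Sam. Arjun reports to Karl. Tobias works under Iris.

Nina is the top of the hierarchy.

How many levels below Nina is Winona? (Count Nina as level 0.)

4

Chain from Winona up to Nina: Winona → Karl → Paloma → Cosmo → Nina. That is 4 steps up, so Winona is 4 levels below Nina.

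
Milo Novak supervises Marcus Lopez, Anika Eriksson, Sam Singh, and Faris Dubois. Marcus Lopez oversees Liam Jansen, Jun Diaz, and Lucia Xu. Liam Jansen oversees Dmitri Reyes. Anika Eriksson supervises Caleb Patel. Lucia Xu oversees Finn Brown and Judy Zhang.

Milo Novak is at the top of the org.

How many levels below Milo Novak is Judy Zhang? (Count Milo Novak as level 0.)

Chain from Judy Zhang up to Milo Novak: Judy Zhang → Lucia Xu → Marcus Lopez → Milo Novak. That is 3 steps up, so Judy Zhang is 3 levels below Milo Novak.

3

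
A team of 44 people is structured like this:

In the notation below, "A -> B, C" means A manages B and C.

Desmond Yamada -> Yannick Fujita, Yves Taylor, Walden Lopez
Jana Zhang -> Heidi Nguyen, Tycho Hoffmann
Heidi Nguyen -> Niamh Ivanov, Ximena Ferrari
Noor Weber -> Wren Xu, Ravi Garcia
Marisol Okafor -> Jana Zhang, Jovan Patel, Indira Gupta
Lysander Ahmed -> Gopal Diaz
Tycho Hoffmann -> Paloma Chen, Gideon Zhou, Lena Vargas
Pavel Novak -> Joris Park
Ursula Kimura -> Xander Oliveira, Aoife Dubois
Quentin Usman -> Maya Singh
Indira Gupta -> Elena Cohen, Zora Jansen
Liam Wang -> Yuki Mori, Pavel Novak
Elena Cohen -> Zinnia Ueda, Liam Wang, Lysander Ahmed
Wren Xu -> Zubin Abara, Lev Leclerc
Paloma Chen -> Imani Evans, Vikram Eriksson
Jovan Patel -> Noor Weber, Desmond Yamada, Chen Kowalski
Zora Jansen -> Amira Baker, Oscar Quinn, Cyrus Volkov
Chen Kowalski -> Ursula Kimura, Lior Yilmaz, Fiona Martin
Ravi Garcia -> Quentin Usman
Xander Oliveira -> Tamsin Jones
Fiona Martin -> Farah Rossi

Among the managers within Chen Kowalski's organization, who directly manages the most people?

Chen Kowalski

Direct-report counts within Chen Kowalski's organization: Chen Kowalski has 3; Fiona Martin has 1; Ursula Kimura has 2; Xander Oliveira has 1. The largest is 3, held by Chen Kowalski.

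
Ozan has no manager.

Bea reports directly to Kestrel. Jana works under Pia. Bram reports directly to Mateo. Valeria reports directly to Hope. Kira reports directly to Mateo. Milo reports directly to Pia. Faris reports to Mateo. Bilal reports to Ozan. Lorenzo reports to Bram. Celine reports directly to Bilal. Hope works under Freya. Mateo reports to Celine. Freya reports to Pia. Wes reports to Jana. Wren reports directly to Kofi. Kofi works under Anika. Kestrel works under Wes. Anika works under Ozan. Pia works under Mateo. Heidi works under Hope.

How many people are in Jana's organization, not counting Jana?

Jana directly manages Wes. Under Wes: Kestrel, Bea (2). That's 3 in total.

3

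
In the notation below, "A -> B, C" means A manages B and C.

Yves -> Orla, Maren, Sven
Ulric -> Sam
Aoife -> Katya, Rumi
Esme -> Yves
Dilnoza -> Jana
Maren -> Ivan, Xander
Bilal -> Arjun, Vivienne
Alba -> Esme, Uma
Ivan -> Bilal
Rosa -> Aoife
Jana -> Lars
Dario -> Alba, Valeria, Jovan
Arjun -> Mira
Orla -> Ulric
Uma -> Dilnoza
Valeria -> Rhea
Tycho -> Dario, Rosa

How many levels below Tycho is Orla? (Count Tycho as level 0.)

5

Chain from Orla up to Tycho: Orla → Yves → Esme → Alba → Dario → Tycho. That is 5 steps up, so Orla is 5 levels below Tycho.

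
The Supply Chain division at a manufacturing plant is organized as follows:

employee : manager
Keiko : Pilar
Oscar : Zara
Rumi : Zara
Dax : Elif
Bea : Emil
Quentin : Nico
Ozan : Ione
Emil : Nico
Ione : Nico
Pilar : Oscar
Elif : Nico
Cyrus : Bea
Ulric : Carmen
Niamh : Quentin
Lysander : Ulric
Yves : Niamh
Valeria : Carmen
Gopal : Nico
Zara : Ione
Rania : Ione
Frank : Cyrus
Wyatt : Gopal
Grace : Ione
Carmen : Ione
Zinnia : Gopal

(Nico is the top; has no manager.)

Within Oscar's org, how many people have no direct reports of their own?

The only person in Oscar's organization with no one reporting to them is Keiko. That is 1.

1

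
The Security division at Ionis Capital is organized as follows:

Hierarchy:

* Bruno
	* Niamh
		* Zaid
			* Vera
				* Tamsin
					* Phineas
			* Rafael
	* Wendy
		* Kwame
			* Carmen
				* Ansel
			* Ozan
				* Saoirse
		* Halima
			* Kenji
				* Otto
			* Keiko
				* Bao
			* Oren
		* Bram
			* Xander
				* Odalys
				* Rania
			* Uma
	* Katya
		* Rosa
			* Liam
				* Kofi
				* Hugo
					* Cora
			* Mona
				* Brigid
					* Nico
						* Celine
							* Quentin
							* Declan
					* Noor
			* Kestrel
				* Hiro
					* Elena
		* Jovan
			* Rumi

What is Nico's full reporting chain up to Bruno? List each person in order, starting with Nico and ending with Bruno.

Nico reports to Brigid. Brigid reports to Mona. Mona reports to Rosa. Rosa reports to Katya. Katya reports to Bruno. Bruno is at the top.

Nico -> Brigid -> Mona -> Rosa -> Katya -> Bruno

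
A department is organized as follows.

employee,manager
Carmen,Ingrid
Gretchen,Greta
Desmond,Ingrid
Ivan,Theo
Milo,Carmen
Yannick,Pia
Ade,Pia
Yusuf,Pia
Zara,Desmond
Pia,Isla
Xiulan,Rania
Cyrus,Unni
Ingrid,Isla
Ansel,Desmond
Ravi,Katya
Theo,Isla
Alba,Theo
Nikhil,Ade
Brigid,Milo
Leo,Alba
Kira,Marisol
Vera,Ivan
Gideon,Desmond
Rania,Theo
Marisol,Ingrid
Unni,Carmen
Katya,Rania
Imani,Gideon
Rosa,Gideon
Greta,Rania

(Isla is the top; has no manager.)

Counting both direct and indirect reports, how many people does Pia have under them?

Pia directly manages Ade, Yannick, Yusuf. Under Ade: Nikhil (1). Yannick has no reports. Yusuf has no reports. So Pia's organization is 3 direct reports plus everyone under them: 2 + 1 + 1 = 4.

4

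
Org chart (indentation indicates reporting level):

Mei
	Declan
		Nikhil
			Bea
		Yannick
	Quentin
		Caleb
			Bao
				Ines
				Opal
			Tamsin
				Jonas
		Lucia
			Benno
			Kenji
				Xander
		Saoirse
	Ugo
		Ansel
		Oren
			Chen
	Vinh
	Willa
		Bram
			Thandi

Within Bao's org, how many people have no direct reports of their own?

2

The people in Bao's organization with no one reporting to them are Opal, Ines. That is 2.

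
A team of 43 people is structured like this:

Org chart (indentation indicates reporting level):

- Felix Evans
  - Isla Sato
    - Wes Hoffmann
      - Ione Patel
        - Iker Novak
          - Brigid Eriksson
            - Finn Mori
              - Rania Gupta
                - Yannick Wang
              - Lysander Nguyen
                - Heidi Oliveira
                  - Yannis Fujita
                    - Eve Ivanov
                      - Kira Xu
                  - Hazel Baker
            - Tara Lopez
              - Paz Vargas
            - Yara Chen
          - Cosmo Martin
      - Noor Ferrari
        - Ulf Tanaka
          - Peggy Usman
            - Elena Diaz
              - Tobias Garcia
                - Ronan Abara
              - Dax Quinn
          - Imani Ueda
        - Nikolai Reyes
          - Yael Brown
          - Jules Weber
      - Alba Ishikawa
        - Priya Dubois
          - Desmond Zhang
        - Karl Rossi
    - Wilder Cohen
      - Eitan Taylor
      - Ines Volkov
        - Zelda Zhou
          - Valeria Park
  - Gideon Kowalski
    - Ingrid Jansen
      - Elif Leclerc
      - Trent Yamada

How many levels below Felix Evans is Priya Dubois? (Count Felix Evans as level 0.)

Chain from Priya Dubois up to Felix Evans: Priya Dubois → Alba Ishikawa → Wes Hoffmann → Isla Sato → Felix Evans. That is 4 steps up, so Priya Dubois is 4 levels below Felix Evans.

4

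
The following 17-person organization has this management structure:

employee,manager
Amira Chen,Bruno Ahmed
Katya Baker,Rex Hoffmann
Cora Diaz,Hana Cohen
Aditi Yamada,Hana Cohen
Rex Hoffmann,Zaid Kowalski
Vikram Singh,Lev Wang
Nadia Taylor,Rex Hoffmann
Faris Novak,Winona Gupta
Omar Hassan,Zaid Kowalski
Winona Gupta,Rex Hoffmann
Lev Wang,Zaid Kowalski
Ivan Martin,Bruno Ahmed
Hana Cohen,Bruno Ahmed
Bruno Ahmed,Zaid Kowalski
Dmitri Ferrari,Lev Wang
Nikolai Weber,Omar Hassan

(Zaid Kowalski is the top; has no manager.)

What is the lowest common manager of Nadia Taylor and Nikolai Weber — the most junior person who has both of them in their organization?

Nadia Taylor's chain of managers is Rex Hoffmann, Zaid Kowalski. Nikolai Weber's chain of managers is Omar Hassan, Zaid Kowalski. The first manager that appears in both chains is Zaid Kowalski.

Zaid Kowalski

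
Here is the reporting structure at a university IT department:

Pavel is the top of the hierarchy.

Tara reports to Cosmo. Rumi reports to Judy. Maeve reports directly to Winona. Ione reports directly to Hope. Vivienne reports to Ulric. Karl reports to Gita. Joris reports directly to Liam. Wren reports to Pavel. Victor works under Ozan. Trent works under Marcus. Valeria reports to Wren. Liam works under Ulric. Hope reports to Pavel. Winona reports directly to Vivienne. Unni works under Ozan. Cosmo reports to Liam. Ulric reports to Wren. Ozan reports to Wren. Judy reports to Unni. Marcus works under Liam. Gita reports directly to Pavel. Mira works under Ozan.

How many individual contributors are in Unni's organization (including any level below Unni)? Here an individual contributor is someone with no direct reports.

The only person in Unni's organization with no one reporting to them is Rumi. That is 1.

1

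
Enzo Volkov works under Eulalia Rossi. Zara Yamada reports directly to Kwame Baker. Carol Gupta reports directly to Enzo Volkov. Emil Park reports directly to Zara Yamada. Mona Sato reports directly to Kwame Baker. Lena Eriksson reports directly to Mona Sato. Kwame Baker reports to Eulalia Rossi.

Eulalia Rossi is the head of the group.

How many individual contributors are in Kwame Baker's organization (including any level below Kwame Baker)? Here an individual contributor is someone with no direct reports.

The people in Kwame Baker's organization with no one reporting to them are Emil Park, Lena Eriksson. That is 2.

2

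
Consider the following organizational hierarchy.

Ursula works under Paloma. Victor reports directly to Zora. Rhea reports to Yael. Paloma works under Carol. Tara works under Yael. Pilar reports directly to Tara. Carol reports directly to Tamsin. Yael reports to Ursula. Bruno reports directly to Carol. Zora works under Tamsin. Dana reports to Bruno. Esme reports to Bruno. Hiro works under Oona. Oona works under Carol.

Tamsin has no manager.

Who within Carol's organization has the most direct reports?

Carol

Direct-report counts within Carol's organization: Carol has 3; Oona has 1; Paloma has 1; Ursula has 1; Yael has 2; Tara has 1; Bruno has 2. The largest is 3, held by Carol.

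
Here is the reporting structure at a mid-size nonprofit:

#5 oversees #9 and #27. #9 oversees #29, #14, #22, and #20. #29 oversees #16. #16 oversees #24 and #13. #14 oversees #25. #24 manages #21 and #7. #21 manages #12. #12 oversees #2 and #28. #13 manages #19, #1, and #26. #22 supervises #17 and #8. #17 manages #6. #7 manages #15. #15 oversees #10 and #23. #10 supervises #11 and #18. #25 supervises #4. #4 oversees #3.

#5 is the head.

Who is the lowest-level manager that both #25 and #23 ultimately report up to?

#9

#25's chain of managers is #14, #9, #5. #23's chain of managers is #15, #7, #24, #16, #29, #9, #5. The first manager that appears in both chains is #9.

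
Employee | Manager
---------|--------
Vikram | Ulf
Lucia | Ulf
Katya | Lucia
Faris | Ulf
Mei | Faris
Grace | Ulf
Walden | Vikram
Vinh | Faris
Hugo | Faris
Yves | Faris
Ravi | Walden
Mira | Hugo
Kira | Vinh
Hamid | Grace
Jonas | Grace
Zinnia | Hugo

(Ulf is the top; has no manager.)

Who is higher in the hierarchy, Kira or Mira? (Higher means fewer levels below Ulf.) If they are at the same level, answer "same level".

Both Kira and Mira are 3 levels below Ulf.

same level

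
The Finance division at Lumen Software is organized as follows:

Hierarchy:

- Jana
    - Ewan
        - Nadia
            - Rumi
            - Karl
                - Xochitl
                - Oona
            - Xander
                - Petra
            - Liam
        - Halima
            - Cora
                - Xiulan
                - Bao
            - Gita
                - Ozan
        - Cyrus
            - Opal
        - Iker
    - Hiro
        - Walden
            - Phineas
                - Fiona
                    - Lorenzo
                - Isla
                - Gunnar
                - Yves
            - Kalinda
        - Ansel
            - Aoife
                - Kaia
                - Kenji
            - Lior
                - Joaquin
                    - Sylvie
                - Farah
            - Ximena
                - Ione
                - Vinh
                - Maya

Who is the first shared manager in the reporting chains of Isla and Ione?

Hiro

Isla's chain of managers is Phineas, Walden, Hiro, Jana. Ione's chain of managers is Ximena, Ansel, Hiro, Jana. The first manager that appears in both chains is Hiro.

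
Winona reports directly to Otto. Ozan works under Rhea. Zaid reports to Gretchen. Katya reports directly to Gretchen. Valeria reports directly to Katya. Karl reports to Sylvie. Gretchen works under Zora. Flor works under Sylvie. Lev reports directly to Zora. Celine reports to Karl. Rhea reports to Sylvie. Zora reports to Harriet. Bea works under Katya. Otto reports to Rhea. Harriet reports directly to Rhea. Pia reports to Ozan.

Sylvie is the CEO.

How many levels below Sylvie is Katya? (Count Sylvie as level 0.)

5

Chain from Katya up to Sylvie: Katya → Gretchen → Zora → Harriet → Rhea → Sylvie. That is 5 steps up, so Katya is 5 levels below Sylvie.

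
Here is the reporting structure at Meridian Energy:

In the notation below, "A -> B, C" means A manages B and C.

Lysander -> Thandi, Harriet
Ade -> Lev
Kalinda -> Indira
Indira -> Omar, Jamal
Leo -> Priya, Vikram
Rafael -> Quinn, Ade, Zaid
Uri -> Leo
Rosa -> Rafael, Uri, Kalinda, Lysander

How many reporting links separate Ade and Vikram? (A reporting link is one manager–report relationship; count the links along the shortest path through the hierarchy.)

5

Ade is 2 levels below Rosa, and Vikram is 3 levels below Rosa (their lowest common manager). The shortest path runs up from Ade to Rosa and back down to Vikram: 2 + 3 = 5 links.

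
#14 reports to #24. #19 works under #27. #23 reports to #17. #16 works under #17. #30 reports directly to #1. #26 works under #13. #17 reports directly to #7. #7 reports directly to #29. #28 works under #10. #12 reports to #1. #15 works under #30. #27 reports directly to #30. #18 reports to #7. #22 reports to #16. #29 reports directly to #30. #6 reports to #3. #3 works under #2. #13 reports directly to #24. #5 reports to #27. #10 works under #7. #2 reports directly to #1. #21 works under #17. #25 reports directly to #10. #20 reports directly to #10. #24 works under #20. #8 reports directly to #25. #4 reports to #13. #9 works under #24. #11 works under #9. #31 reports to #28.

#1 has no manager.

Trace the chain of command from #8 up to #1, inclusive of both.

#8 reports to #25. #25 reports to #10. #10 reports to #7. #7 reports to #29. #29 reports to #30. #30 reports to #1. #1 is at the top.

#8 -> #25 -> #10 -> #7 -> #29 -> #30 -> #1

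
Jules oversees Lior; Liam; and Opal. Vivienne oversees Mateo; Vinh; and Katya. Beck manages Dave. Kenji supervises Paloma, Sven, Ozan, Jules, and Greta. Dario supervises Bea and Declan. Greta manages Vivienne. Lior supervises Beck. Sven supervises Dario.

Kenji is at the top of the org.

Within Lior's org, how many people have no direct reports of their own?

1

The only person in Lior's organization with no one reporting to them is Dave. That is 1.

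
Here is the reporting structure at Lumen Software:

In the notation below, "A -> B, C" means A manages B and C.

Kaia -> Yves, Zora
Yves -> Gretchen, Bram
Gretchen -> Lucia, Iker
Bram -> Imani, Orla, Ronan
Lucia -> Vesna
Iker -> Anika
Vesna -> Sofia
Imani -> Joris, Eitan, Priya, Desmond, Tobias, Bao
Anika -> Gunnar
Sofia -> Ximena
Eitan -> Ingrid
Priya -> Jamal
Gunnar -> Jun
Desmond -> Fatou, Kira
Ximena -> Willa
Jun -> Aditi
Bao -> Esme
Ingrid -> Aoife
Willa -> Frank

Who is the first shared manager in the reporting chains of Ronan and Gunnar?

Ronan's chain of managers is Bram, Yves, Kaia. Gunnar's chain of managers is Anika, Iker, Gretchen, Yves, Kaia. The first manager that appears in both chains is Yves.

Yves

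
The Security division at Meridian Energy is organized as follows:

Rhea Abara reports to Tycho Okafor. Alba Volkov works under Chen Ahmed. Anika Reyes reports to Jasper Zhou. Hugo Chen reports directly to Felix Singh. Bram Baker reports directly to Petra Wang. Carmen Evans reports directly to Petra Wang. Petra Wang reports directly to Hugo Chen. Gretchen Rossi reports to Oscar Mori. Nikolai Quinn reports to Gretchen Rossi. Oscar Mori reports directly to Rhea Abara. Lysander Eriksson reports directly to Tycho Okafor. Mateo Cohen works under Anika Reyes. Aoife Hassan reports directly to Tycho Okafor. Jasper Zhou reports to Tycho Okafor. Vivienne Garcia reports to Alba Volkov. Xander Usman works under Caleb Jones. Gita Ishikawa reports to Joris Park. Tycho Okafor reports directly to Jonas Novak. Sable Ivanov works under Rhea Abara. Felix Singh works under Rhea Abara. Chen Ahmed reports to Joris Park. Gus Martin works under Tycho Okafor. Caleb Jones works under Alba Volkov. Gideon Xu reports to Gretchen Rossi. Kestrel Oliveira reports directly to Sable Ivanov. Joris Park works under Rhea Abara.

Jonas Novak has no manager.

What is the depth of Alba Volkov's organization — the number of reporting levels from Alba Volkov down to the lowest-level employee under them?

2

The longest chain under Alba Volkov runs Alba Volkov → Caleb Jones → Xander Usman, which is 2 levels below Alba Volkov.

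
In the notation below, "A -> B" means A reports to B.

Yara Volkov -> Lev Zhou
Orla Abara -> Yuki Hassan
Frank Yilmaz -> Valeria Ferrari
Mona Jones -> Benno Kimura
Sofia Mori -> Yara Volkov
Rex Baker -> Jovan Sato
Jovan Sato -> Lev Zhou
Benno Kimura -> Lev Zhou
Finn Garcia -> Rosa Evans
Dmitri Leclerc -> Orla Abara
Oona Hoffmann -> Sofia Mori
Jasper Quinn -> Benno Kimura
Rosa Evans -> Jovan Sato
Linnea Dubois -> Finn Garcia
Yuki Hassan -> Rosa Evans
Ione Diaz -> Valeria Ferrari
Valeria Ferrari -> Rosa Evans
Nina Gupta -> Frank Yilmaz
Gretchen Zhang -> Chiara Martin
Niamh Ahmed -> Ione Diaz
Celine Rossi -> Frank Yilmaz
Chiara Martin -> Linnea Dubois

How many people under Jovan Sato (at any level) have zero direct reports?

The people in Jovan Sato's organization with no one reporting to them are Rex Baker, Nina Gupta, Celine Rossi, Niamh Ahmed, Gretchen Zhang, Dmitri Leclerc. That is 6.

6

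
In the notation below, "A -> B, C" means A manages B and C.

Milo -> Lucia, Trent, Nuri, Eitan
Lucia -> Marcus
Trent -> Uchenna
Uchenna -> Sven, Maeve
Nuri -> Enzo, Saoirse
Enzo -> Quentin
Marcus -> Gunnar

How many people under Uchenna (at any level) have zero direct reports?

2

The people in Uchenna's organization with no one reporting to them are Maeve, Sven. That is 2.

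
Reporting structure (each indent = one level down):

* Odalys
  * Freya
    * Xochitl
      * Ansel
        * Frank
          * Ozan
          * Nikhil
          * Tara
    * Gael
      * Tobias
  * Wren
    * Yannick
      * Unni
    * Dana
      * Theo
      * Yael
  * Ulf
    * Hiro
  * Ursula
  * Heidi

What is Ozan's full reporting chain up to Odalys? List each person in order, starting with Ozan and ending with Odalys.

Ozan reports to Frank. Frank reports to Ansel. Ansel reports to Xochitl. Xochitl reports to Freya. Freya reports to Odalys. Odalys is at the top.

Ozan -> Frank -> Ansel -> Xochitl -> Freya -> Odalys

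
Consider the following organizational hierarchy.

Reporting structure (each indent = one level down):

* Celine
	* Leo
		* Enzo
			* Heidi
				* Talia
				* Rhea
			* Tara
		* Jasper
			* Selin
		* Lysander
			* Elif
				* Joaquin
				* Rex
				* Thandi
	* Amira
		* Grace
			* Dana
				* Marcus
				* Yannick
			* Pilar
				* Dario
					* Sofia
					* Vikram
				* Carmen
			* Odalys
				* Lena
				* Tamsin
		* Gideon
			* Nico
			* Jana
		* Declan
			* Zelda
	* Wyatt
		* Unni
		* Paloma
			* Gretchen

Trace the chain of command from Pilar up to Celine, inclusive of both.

Pilar reports to Grace. Grace reports to Amira. Amira reports to Celine. Celine is at the top.

Pilar -> Grace -> Amira -> Celine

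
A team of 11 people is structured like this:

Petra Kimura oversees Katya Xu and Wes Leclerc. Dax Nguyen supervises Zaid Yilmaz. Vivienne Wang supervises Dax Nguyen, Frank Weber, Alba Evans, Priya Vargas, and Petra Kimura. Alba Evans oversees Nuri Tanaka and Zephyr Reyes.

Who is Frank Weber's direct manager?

Vivienne Wang

Frank Weber reports directly to Vivienne Wang.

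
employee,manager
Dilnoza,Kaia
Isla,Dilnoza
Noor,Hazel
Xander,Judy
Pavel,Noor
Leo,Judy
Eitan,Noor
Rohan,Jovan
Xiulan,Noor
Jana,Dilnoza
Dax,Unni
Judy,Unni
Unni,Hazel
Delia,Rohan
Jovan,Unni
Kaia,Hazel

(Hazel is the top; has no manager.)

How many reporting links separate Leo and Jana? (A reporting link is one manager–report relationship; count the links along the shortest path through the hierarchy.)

Leo is 3 levels below Hazel, and Jana is 3 levels below Hazel (their lowest common manager). The shortest path runs up from Leo to Hazel and back down to Jana: 3 + 3 = 6 links.

6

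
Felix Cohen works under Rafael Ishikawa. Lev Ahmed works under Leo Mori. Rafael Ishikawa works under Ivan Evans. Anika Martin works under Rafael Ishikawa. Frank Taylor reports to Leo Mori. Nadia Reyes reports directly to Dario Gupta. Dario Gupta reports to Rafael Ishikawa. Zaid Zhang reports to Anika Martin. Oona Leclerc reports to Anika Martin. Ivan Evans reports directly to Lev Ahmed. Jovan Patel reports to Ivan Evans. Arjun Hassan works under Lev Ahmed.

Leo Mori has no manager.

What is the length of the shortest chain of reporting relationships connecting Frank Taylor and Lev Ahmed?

Frank Taylor is 1 level below Leo Mori, and Lev Ahmed is 1 level below Leo Mori (their lowest common manager). The shortest path runs up from Frank Taylor to Leo Mori and back down to Lev Ahmed: 1 + 1 = 2 links.

2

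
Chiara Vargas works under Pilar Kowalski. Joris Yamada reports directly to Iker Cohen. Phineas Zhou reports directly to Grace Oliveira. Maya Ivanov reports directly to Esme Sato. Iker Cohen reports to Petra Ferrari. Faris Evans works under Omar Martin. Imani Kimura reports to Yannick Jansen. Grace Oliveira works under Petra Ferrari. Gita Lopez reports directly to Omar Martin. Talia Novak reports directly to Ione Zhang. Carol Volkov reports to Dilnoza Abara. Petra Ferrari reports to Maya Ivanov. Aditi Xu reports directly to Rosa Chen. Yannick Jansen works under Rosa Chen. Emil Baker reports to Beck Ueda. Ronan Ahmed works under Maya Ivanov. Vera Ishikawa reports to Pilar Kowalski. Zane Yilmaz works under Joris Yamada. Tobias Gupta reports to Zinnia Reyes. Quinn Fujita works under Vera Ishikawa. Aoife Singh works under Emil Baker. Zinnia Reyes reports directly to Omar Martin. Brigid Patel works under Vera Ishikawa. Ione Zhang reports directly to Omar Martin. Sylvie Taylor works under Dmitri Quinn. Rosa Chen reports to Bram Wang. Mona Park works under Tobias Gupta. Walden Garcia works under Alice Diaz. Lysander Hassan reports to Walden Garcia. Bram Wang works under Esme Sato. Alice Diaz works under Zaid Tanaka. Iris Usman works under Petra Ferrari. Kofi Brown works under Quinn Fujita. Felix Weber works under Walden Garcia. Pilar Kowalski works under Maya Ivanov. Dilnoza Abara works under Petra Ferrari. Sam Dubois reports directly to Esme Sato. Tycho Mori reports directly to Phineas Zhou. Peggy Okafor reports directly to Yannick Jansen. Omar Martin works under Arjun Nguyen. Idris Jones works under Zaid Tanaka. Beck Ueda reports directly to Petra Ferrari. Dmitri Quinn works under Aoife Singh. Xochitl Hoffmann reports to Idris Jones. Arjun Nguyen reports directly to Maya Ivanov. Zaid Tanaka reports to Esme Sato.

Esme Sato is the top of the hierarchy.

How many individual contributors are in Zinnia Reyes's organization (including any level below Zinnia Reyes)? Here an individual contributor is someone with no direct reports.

1

The only person in Zinnia Reyes's organization with no one reporting to them is Mona Park. That is 1.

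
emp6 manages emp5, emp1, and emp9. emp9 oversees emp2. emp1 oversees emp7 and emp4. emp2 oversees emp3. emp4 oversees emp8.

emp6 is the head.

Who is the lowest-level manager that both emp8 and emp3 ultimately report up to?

emp8's chain of managers is emp4, emp1, emp6. emp3's chain of managers is emp2, emp9, emp6. The first manager that appears in both chains is emp6.

emp6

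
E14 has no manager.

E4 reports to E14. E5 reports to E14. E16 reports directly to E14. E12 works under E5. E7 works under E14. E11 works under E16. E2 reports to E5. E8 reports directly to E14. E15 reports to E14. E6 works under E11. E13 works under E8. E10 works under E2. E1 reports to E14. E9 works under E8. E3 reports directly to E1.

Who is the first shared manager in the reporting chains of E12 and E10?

E5

E12's chain of managers is E5, E14. E10's chain of managers is E2, E5, E14. The first manager that appears in both chains is E5.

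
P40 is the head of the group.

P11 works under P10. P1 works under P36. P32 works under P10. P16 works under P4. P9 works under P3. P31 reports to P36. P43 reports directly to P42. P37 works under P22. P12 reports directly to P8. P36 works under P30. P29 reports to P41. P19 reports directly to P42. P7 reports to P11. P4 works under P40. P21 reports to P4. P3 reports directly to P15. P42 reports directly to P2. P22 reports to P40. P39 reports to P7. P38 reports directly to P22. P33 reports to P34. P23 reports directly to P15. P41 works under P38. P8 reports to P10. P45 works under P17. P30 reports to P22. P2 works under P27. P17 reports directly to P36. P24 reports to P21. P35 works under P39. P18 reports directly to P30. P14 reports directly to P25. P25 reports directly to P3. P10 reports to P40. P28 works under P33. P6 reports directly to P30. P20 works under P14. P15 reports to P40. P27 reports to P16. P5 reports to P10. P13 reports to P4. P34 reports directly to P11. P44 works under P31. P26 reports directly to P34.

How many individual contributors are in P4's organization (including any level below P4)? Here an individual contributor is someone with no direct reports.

4

The people in P4's organization with no one reporting to them are P13, P24, P19, P43. That is 4.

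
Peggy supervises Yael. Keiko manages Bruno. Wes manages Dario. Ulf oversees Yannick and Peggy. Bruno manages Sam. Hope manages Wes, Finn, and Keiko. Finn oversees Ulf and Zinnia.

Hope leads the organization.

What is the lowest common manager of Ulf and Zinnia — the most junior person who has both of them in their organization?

Ulf's chain of managers is Finn, Hope. Zinnia's chain of managers is Finn, Hope. The first manager that appears in both chains is Finn.

Finn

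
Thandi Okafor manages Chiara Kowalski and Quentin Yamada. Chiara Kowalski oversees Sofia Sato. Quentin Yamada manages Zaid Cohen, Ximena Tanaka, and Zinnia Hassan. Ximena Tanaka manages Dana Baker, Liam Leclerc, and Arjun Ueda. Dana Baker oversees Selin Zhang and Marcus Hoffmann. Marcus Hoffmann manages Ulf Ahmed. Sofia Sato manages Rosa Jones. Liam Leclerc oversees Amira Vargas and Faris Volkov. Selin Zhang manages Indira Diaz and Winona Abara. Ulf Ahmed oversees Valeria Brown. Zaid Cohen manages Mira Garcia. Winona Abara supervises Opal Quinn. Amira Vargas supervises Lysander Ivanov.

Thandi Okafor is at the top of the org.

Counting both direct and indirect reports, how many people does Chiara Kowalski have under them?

Chiara Kowalski directly manages Sofia Sato. Under Sofia Sato: Rosa Jones (1). That's 2 in total.

2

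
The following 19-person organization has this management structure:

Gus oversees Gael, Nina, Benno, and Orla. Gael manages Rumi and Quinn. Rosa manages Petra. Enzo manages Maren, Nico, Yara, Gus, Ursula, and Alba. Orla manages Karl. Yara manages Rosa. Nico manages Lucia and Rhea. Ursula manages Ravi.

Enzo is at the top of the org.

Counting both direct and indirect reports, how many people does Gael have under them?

Gael directly manages Quinn, Rumi. Quinn has no reports. Rumi has no reports. So Gael's organization is 2 direct reports plus everyone under them: 1 + 1 = 2.

2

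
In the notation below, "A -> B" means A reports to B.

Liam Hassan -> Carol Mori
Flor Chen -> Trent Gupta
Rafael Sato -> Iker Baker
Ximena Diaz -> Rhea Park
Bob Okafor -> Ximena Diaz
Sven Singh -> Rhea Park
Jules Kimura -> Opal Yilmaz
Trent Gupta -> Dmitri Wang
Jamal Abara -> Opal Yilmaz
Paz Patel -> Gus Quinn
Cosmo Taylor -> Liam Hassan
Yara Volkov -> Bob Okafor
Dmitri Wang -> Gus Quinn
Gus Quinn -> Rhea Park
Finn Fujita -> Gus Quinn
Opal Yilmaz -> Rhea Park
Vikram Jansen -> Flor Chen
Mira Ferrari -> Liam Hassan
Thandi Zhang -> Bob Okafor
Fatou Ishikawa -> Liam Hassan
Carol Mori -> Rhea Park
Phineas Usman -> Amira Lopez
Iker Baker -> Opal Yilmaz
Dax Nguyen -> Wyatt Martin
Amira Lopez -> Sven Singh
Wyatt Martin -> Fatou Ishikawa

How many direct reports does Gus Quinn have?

Gus Quinn directly manages Paz Patel, Dmitri Wang, Finn Fujita. That is 3 direct reports.

3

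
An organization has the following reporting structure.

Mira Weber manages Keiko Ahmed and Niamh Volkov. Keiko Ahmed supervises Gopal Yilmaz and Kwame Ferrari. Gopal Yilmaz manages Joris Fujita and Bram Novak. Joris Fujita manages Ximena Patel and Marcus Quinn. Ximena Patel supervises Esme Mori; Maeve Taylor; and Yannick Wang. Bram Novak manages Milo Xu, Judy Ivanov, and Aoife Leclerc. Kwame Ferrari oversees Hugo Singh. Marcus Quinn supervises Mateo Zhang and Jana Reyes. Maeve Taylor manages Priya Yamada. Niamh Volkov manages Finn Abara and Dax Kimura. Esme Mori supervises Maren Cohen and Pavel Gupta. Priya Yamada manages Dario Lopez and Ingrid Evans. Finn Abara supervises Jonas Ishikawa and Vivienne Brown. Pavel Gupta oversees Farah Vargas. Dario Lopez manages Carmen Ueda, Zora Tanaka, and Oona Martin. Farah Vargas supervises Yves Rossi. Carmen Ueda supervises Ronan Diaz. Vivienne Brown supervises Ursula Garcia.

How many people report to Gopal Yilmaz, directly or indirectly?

23

Gopal Yilmaz directly manages Joris Fujita, Bram Novak. Under Joris Fujita: Marcus Quinn, Jana Reyes, Mateo Zhang, Ximena Patel, Yannick Wang, Esme Mori, Maren Cohen, Pavel Gupta, Farah Vargas, Yves Rossi, Maeve Taylor, Priya Yamada, Ingrid Evans, Dario Lopez, Zora Tanaka, Carmen Ueda, Ronan Diaz, Oona Martin (18). Under Bram Novak: Aoife Leclerc, Milo Xu, Judy Ivanov (3). So Gopal Yilmaz's organization is 2 direct reports plus everyone under them: 19 + 4 = 23.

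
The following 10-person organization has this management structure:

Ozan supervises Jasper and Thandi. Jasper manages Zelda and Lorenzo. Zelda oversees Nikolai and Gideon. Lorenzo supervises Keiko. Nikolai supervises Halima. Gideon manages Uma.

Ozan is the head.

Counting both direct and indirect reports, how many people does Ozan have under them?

9

Ozan directly manages Jasper, Thandi. Under Jasper: Lorenzo, Keiko, Zelda, Gideon, Uma, Nikolai, Halima (7). Thandi has no reports. So Ozan's organization is 2 direct reports plus everyone under them: 8 + 1 = 9.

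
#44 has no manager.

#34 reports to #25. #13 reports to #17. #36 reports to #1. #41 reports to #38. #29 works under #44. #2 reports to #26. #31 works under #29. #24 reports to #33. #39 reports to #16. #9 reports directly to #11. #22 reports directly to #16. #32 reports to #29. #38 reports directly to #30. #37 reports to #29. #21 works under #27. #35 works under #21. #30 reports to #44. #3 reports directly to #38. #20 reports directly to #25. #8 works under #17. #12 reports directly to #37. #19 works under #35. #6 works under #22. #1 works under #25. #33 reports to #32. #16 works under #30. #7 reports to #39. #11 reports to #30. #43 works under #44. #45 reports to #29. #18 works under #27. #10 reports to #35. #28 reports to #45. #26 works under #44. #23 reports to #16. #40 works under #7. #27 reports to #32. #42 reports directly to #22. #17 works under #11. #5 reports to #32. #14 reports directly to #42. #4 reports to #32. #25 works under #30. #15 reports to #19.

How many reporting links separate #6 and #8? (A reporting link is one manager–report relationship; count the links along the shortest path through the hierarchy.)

#6 is 3 levels below #30, and #8 is 3 levels below #30 (their lowest common manager). The shortest path runs up from #6 to #30 and back down to #8: 3 + 3 = 6 links.

6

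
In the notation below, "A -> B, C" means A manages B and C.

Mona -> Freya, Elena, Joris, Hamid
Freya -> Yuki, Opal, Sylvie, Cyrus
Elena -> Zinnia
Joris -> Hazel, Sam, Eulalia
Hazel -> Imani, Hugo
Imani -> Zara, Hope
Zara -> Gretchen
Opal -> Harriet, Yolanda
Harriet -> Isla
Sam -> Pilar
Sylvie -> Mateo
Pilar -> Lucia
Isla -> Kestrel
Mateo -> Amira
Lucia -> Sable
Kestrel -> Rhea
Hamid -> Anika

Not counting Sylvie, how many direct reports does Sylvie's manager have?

Sylvie reports to Freya. Freya's other direct reports are Yuki, Opal, Cyrus — 3 peers.

3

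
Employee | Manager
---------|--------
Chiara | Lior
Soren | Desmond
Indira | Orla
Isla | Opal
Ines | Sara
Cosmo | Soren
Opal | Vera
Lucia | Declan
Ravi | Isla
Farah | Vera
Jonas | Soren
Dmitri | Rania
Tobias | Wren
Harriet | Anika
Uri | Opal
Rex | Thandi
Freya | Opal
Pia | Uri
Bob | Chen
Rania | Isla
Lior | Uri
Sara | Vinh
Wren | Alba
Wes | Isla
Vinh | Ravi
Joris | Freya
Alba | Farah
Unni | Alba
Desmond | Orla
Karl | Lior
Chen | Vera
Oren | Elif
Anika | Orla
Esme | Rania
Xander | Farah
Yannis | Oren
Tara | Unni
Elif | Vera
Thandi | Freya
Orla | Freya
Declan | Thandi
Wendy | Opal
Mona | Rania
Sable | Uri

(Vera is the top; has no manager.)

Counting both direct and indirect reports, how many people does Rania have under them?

Rania directly manages Esme, Dmitri, Mona. Esme has no reports. Dmitri has no reports. Mona has no reports. So Rania's organization is 3 direct reports plus everyone under them: 1 + 1 + 1 = 3.

3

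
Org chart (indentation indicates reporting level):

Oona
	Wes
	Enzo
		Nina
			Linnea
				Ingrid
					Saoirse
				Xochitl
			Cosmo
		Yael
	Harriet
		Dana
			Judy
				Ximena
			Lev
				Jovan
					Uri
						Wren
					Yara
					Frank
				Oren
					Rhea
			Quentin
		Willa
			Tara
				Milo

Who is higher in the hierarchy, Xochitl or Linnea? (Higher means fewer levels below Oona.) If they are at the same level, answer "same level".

Xochitl is 4 levels below Oona; Linnea is 3. Linnea is higher.

Linnea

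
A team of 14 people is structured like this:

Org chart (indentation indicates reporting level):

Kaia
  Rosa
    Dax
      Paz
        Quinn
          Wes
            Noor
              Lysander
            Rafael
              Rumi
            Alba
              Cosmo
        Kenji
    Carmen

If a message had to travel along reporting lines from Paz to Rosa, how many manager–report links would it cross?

Paz is in Rosa's organization: the chain from Paz up to Rosa is Paz → Dax → Rosa, which is 2 links.

2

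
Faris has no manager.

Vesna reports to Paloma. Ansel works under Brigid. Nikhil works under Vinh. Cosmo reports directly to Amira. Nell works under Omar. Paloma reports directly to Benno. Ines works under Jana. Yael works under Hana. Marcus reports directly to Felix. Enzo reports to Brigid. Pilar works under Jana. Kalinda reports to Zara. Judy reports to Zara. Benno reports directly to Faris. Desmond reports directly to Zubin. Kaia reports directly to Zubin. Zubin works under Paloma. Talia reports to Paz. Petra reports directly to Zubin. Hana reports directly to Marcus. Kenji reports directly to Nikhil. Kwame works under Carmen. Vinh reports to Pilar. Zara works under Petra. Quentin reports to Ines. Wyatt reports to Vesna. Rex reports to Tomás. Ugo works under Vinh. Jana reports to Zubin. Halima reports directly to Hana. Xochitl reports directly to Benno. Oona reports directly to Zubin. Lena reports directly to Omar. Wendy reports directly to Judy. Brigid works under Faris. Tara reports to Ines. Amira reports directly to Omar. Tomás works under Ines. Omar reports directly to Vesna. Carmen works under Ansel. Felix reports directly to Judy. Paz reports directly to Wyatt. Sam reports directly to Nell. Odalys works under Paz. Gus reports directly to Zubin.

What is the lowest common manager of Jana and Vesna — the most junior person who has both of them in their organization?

Jana's chain of managers is Zubin, Paloma, Benno, Faris. Vesna's chain of managers is Paloma, Benno, Faris. The first manager that appears in both chains is Paloma.

Paloma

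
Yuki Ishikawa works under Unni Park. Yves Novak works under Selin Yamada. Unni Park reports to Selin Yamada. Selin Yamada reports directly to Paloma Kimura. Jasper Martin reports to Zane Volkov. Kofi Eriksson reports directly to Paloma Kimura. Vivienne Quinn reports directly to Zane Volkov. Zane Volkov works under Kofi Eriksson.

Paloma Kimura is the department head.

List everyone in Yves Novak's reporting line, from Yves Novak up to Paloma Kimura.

Yves Novak reports to Selin Yamada. Selin Yamada reports to Paloma Kimura. Paloma Kimura is at the top.

Yves Novak -> Selin Yamada -> Paloma Kimura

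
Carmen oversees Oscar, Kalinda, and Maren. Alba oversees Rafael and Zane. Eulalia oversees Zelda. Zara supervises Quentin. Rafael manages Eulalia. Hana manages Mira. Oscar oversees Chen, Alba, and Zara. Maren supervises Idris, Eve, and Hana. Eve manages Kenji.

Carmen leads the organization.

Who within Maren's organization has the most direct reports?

Direct-report counts within Maren's organization: Maren has 3; Hana has 1; Eve has 1. The largest is 3, held by Maren.

Maren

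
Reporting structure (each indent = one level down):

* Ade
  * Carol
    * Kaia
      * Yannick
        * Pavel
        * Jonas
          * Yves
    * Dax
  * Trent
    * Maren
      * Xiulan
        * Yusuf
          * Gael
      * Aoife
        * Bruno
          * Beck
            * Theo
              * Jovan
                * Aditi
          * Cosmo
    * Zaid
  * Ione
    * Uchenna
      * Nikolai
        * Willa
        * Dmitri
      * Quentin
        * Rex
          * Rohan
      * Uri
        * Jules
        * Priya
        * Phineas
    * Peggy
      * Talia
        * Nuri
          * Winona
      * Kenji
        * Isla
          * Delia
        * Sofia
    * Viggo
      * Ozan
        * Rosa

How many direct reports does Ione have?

3

Ione directly manages Uchenna, Peggy, Viggo. That is 3 direct reports.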